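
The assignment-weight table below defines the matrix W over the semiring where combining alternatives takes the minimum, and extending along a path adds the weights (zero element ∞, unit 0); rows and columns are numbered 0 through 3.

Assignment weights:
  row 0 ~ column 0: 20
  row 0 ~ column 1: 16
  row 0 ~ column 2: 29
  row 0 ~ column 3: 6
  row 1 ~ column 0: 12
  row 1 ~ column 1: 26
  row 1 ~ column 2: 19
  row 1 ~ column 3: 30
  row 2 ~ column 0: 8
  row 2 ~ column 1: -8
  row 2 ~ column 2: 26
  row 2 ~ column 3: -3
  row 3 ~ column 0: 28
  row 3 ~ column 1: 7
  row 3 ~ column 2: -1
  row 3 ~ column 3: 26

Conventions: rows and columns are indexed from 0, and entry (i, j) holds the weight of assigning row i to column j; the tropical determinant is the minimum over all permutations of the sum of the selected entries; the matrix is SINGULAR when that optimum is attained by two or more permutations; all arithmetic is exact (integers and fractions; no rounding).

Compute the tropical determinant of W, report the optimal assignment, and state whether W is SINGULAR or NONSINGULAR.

σ = (0, 1, 2, 3): 20 + 26 + 26 + 26 = 98
σ = (0, 1, 3, 2): 20 + 26 + (-3) + (-1) = 42
σ = (0, 2, 1, 3): 20 + 19 + (-8) + 26 = 57
σ = (0, 2, 3, 1): 20 + 19 + (-3) + 7 = 43
σ = (0, 3, 1, 2): 20 + 30 + (-8) + (-1) = 41
σ = (0, 3, 2, 1): 20 + 30 + 26 + 7 = 83
σ = (1, 0, 2, 3): 16 + 12 + 26 + 26 = 80
σ = (1, 0, 3, 2): 16 + 12 + (-3) + (-1) = 24
σ = (1, 2, 0, 3): 16 + 19 + 8 + 26 = 69
σ = (1, 2, 3, 0): 16 + 19 + (-3) + 28 = 60
σ = (1, 3, 0, 2): 16 + 30 + 8 + (-1) = 53
σ = (1, 3, 2, 0): 16 + 30 + 26 + 28 = 100
σ = (2, 0, 1, 3): 29 + 12 + (-8) + 26 = 59
σ = (2, 0, 3, 1): 29 + 12 + (-3) + 7 = 45
σ = (2, 1, 0, 3): 29 + 26 + 8 + 26 = 89
σ = (2, 1, 3, 0): 29 + 26 + (-3) + 28 = 80
σ = (2, 3, 0, 1): 29 + 30 + 8 + 7 = 74
σ = (2, 3, 1, 0): 29 + 30 + (-8) + 28 = 79
σ = (3, 0, 1, 2): 6 + 12 + (-8) + (-1) = 9
σ = (3, 0, 2, 1): 6 + 12 + 26 + 7 = 51
σ = (3, 1, 0, 2): 6 + 26 + 8 + (-1) = 39
σ = (3, 1, 2, 0): 6 + 26 + 26 + 28 = 86
σ = (3, 2, 0, 1): 6 + 19 + 8 + 7 = 40
σ = (3, 2, 1, 0): 6 + 19 + (-8) + 28 = 45
Optimal value attained by: σ = (3, 0, 1, 2).
Answer: det⊕(W) = 9; verdict: NONSINGULAR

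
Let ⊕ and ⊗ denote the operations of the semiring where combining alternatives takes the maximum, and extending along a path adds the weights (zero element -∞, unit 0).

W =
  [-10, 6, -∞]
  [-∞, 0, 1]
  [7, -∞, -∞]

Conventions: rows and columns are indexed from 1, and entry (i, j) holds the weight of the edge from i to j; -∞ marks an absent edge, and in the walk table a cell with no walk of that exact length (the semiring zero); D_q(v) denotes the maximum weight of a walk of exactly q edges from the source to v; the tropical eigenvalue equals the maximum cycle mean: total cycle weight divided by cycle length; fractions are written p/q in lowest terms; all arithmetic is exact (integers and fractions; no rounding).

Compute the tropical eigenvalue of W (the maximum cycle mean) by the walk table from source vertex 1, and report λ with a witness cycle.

q=0: [0, -∞, -∞]
q=1: [-10, 6, -∞]
q=2: [-20, 6, 7]
q=3: [14, 6, 7]
Optimal cycle mean attained by: cycle 1->2->3->1, total 6 + 1 + 7, length 3.
Answer: λ = 14/3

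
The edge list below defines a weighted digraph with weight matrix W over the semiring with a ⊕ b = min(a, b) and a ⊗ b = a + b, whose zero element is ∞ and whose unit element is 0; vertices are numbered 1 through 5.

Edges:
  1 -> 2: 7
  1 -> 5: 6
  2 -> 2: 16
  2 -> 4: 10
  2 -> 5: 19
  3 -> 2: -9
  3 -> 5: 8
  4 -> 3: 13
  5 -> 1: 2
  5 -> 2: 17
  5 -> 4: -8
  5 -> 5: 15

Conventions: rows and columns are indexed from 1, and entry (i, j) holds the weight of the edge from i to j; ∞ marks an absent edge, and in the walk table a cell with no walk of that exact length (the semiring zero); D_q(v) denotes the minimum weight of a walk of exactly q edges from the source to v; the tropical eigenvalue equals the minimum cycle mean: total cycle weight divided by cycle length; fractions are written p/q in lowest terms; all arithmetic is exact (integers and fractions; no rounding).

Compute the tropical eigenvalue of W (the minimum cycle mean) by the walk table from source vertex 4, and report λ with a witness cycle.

q=0: [∞, ∞, ∞, 0, ∞]
q=1: [∞, ∞, 13, ∞, ∞]
q=2: [∞, 4, ∞, ∞, 21]
q=3: [23, 20, ∞, 13, 23]
q=4: [25, 30, 26, 15, 29]
q=5: [31, 17, 28, 21, 31]
Optimal cycle mean attained by: cycle 2->5->4->3->2, total 19 + (-8) + 13 + (-9), length 4.
Answer: λ = 15/4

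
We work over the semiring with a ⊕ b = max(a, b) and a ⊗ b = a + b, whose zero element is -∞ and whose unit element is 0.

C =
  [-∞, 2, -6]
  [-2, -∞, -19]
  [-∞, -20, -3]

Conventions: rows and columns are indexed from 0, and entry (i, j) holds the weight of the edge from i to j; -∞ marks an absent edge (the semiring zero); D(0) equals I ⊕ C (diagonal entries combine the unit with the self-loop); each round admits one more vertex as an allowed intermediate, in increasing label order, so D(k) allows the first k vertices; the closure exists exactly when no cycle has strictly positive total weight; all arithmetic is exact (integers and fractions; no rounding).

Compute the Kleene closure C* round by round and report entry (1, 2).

D(0):
  [0, 2, -6]
  [-2, 0, -19]
  [-∞, -20, 0]
D(1):
  [0, 2, -6]
  [-2, 0, -8]
  [-∞, -20, 0]
D(2):
  [0, 2, -6]
  [-2, 0, -8]
  [-22, -20, 0]
D(3):
  [0, 2, -6]
  [-2, 0, -8]
  [-22, -20, 0]
Answer: C*[1][2] = -8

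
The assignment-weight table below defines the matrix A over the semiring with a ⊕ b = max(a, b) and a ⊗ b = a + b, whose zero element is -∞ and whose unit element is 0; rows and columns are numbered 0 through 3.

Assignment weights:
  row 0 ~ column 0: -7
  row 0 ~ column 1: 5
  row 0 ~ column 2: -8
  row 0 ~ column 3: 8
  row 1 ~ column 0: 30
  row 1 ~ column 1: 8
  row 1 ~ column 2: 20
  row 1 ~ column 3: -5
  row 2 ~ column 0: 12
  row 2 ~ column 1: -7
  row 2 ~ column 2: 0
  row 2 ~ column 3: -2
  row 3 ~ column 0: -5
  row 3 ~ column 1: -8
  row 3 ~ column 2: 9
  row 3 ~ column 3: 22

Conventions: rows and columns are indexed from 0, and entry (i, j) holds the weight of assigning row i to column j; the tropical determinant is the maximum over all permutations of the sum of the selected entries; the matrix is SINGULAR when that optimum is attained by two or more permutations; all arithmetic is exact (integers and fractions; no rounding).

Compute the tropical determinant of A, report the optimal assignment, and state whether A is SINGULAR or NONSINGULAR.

σ = (0, 1, 2, 3): (-7) + 8 + 0 + 22 = 23
σ = (0, 1, 3, 2): (-7) + 8 + (-2) + 9 = 8
σ = (0, 2, 1, 3): (-7) + 20 + (-7) + 22 = 28
σ = (0, 2, 3, 1): (-7) + 20 + (-2) + (-8) = 3
σ = (0, 3, 1, 2): (-7) + (-5) + (-7) + 9 = -10
σ = (0, 3, 2, 1): (-7) + (-5) + 0 + (-8) = -20
σ = (1, 0, 2, 3): 5 + 30 + 0 + 22 = 57
σ = (1, 0, 3, 2): 5 + 30 + (-2) + 9 = 42
σ = (1, 2, 0, 3): 5 + 20 + 12 + 22 = 59
σ = (1, 2, 3, 0): 5 + 20 + (-2) + (-5) = 18
σ = (1, 3, 0, 2): 5 + (-5) + 12 + 9 = 21
σ = (1, 3, 2, 0): 5 + (-5) + 0 + (-5) = -5
σ = (2, 0, 1, 3): (-8) + 30 + (-7) + 22 = 37
σ = (2, 0, 3, 1): (-8) + 30 + (-2) + (-8) = 12
σ = (2, 1, 0, 3): (-8) + 8 + 12 + 22 = 34
σ = (2, 1, 3, 0): (-8) + 8 + (-2) + (-5) = -7
σ = (2, 3, 0, 1): (-8) + (-5) + 12 + (-8) = -9
σ = (2, 3, 1, 0): (-8) + (-5) + (-7) + (-5) = -25
σ = (3, 0, 1, 2): 8 + 30 + (-7) + 9 = 40
σ = (3, 0, 2, 1): 8 + 30 + 0 + (-8) = 30
σ = (3, 1, 0, 2): 8 + 8 + 12 + 9 = 37
σ = (3, 1, 2, 0): 8 + 8 + 0 + (-5) = 11
σ = (3, 2, 0, 1): 8 + 20 + 12 + (-8) = 32
σ = (3, 2, 1, 0): 8 + 20 + (-7) + (-5) = 16
Optimal value attained by: σ = (1, 2, 0, 3).
Answer: det⊕(A) = 59; verdict: NONSINGULAR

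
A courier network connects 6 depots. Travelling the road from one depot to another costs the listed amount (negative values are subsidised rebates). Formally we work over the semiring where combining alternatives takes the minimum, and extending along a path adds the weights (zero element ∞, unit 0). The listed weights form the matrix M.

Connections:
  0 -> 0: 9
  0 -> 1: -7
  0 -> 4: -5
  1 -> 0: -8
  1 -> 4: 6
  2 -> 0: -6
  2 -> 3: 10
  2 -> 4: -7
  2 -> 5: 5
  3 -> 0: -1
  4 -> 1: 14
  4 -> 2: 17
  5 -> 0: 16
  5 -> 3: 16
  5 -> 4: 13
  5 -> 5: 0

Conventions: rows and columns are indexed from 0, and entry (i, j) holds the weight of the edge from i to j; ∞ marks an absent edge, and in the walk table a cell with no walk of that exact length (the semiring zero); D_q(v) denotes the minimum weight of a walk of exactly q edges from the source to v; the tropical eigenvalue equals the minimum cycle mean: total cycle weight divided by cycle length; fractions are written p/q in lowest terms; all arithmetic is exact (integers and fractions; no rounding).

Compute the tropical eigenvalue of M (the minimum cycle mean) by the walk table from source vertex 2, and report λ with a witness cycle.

q=0: [∞, ∞, 0, ∞, ∞, ∞]
q=1: [-6, ∞, ∞, 10, -7, 5]
q=2: [3, -13, 10, 21, -11, 5]
q=3: [-21, -4, 6, 20, -7, 5]
q=4: [-12, -28, 10, 16, -26, 5]
q=5: [-36, -19, -9, 20, -22, 5]
q=6: [-27, -43, -5, 1, -41, -4]
Optimal cycle mean attained by: cycle 0->1->0, total (-7) + (-8), length 2.
Answer: λ = -15/2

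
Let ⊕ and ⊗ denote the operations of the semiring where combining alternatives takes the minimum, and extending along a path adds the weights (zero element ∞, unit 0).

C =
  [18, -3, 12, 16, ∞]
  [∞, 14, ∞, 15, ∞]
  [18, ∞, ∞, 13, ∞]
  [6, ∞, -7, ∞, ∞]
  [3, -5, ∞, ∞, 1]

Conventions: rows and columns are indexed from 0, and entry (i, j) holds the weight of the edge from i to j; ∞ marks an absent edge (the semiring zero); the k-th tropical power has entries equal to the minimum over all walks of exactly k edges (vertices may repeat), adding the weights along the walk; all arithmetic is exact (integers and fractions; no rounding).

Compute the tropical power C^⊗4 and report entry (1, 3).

C^⊗2:
  [22, 11, 9, 12, ∞]
  [21, 28, 8, 29, ∞]
  [19, 15, 6, 34, ∞]
  [11, 3, 18, 6, ∞]
  [4, -4, 15, 10, 2]
C^⊗3:
  [18, 19, 5, 22, ∞]
  [26, 18, 22, 21, ∞]
  [24, 16, 27, 19, ∞]
  [12, 8, -1, 18, ∞]
  [5, -3, 3, 11, 3]
C^⊗4:
  [23, 15, 15, 18, ∞]
  [27, 23, 14, 33, ∞]
  [25, 21, 12, 31, ∞]
  [17, 9, 11, 12, ∞]
  [6, -2, 4, 12, 4]
Key observation: the optimum is the walk 1->3->0->1->3, with weight 15 + 6 + (-3) + 15 = 33.
Optimal value attained by: walk 1->3->0->1->3.
Answer: (C^⊗4)[1][3] = 33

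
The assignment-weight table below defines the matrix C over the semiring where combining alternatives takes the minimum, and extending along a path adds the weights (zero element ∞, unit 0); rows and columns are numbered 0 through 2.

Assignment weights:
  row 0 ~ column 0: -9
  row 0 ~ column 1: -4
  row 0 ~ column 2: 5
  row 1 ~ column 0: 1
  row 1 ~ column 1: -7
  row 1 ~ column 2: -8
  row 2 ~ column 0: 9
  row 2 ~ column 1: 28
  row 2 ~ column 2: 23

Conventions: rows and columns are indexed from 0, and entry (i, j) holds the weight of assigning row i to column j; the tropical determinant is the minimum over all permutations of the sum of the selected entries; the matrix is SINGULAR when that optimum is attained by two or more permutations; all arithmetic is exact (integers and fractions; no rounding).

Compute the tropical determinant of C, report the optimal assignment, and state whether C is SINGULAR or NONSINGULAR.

σ = (0, 1, 2): (-9) + (-7) + 23 = 7
σ = (0, 2, 1): (-9) + (-8) + 28 = 11
σ = (1, 0, 2): (-4) + 1 + 23 = 20
σ = (1, 2, 0): (-4) + (-8) + 9 = -3
σ = (2, 0, 1): 5 + 1 + 28 = 34
σ = (2, 1, 0): 5 + (-7) + 9 = 7
Optimal value attained by: σ = (1, 2, 0).
Answer: det⊕(C) = -3; verdict: NONSINGULAR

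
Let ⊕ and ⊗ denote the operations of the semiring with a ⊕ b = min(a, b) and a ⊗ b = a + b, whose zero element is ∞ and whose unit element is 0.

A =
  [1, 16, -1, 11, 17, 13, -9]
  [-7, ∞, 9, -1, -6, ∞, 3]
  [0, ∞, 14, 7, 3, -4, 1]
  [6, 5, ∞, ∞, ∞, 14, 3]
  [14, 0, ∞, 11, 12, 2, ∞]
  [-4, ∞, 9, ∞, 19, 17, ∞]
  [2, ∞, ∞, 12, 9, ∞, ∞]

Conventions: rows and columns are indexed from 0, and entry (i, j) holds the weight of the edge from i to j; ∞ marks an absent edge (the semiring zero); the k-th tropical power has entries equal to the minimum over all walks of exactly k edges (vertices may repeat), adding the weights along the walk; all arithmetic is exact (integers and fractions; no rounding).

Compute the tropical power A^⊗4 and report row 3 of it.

A^⊗2:
  [-7, 16, 0, 3, 0, -5, -8]
  [-6, -6, -8, 4, 6, -4, -16]
  [-8, 3, -1, 11, 10, 5, -9]
  [-2, 22, 5, 4, -1, 19, -3]
  [-7, 12, 9, -1, -6, 14, 3]
  [-3, 12, -5, 7, 12, 5, -13]
  [3, 9, 1, 13, 19, 11, -7]
A^⊗3:
  [-9, 0, -8, 4, 1, -4, -16]
  [-14, 6, -7, -7, -12, -12, -15]
  [-7, 8, -9, 2, -3, -5, -17]
  [-1, -1, -3, 9, 6, 1, -11]
  [-6, -6, -8, 4, 6, -4, -16]
  [-11, 12, -4, -1, -4, -9, -12]
  [-5, 18, 2, 5, 2, -3, -6]
A^⊗4:
  [-14, 1, -10, -4, -7, -12, -18]
  [-16, -12, -15, -3, -6, -11, -23]
  [-15, -3, -8, -5, -8, -13, -16]
  [-9, 6, -2, -2, -7, -7, -10]
  [-14, 6, -7, -7, -12, -12, -15]
  [-13, -4, -12, 0, -3, -8, -20]
  [-7, 2, -6, 6, 3, -2, -14]
Answer: row 3 of A^⊗4 = [-9, 6, -2, -2, -7, -7, -10]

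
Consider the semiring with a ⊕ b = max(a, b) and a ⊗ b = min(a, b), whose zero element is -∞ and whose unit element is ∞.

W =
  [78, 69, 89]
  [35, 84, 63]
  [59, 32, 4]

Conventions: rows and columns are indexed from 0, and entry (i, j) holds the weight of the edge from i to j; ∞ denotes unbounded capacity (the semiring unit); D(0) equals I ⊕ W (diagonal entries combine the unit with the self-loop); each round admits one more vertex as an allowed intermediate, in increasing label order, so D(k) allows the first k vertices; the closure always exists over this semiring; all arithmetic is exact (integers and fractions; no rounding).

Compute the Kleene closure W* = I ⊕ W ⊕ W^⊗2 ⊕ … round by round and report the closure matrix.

D(0):
  [∞, 69, 89]
  [35, ∞, 63]
  [59, 32, ∞]
D(1):
  [∞, 69, 89]
  [35, ∞, 63]
  [59, 59, ∞]
D(2):
  [∞, 69, 89]
  [35, ∞, 63]
  [59, 59, ∞]
D(3):
  [∞, 69, 89]
  [59, ∞, 63]
  [59, 59, ∞]
Answer: W* = [[∞, 69, 89], [59, ∞, 63], [59, 59, ∞]]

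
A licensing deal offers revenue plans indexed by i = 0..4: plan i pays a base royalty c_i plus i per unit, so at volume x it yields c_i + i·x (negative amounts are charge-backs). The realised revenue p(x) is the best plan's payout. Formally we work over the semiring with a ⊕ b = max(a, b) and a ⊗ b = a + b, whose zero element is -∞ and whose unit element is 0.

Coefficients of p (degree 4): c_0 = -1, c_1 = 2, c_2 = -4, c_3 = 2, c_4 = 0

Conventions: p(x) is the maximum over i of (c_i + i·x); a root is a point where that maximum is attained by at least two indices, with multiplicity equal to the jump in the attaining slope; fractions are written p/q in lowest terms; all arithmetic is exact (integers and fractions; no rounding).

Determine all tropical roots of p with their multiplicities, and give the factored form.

hull edge (i=0, c=-1) to (i=1, c=2): slope 3, span 1
hull edge (i=1, c=2) to (i=3, c=2): slope 0, span 2
hull edge (i=3, c=2) to (i=4, c=0): slope -2, span 1
Factored form: p(x) = 0 ⊗ (x ⊕ (-3)) ⊗ (x ⊕ 0) ⊗ (x ⊕ 0) ⊗ (x ⊕ 2)
Answer: roots = -3 (mult 1), 0 (mult 2), 2 (mult 1)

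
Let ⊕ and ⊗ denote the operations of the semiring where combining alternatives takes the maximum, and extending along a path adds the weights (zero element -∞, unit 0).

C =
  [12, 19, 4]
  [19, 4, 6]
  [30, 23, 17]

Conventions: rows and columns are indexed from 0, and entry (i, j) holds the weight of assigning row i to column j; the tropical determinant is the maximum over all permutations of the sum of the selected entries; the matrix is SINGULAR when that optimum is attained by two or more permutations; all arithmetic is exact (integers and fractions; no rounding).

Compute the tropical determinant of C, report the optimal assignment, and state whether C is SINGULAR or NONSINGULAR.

σ = (0, 1, 2): 12 + 4 + 17 = 33
σ = (0, 2, 1): 12 + 6 + 23 = 41
σ = (1, 0, 2): 19 + 19 + 17 = 55
σ = (1, 2, 0): 19 + 6 + 30 = 55
σ = (2, 0, 1): 4 + 19 + 23 = 46
σ = (2, 1, 0): 4 + 4 + 30 = 38
Optimal value attained by: σ = (1, 0, 2).
Answer: det⊕(C) = 55; verdict: SINGULAR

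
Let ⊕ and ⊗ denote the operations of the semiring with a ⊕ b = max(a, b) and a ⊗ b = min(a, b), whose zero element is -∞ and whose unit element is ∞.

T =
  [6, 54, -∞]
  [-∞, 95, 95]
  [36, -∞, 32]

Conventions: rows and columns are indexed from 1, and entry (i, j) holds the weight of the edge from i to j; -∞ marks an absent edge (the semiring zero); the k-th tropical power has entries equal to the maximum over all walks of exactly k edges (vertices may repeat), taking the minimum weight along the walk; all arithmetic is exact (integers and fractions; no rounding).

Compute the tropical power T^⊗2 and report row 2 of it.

T^⊗2:
  [6, 54, 54]
  [36, 95, 95]
  [32, 36, 32]
Answer: row 2 of T^⊗2 = [36, 95, 95]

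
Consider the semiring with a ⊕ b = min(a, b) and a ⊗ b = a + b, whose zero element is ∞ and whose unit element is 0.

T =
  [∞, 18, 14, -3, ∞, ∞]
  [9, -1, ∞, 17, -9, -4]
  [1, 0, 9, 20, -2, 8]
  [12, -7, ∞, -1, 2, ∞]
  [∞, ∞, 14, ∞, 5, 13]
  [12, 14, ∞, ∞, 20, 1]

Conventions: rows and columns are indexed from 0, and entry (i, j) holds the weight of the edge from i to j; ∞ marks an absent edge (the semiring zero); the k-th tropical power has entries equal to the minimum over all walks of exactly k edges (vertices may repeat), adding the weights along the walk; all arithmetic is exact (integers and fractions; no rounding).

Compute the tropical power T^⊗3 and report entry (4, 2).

T^⊗2:
  [9, -10, 23, -4, -1, 14]
  [8, -2, 5, 6, -10, -5]
  [9, -1, 12, -2, -9, -4]
  [2, -8, 16, -2, -16, -11]
  [15, 14, 19, 34, 10, 14]
  [13, 13, 26, 9, 5, 2]
T^⊗3:
  [-1, -11, 13, -5, -19, -14]
  [6, -3, 4, 5, -11, -6]
  [8, -9, 5, -3, -10, -5]
  [1, -9, -2, -3, -17, -12]
  [20, 13, 24, 12, 5, 10]
  [14, 2, 19, 8, 4, 3]
Key observation: the optimum is the walk 4->4->4->2, with weight 5 + 5 + 14 = 24.
Optimal value attained by: walk 4->4->4->2.
Answer: (T^⊗3)[4][2] = 24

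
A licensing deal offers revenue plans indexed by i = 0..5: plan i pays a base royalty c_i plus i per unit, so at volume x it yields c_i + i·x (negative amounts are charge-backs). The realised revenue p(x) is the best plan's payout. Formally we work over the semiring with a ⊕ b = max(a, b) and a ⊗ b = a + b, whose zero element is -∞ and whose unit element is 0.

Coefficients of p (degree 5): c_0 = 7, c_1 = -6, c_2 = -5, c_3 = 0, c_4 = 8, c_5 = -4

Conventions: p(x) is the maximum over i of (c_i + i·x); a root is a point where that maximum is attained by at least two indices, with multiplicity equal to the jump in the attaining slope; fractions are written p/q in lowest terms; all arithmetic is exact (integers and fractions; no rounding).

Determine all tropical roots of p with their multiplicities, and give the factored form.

hull edge (i=0, c=7) to (i=4, c=8): slope 1/4, span 4
hull edge (i=4, c=8) to (i=5, c=-4): slope -12, span 1
Factored form: p(x) = -4 ⊗ (x ⊕ (-1/4)) ⊗ (x ⊕ (-1/4)) ⊗ (x ⊕ (-1/4)) ⊗ (x ⊕ (-1/4)) ⊗ (x ⊕ 12)
Answer: roots = -1/4 (mult 4), 12 (mult 1)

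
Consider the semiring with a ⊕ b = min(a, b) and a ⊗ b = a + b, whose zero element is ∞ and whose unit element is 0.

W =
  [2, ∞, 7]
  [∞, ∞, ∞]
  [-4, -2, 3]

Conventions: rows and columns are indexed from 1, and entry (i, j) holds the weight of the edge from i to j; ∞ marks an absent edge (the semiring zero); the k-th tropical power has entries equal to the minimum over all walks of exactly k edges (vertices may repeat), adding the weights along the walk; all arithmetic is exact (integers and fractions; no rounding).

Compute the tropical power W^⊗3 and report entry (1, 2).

W^⊗2:
  [3, 5, 9]
  [∞, ∞, ∞]
  [-2, 1, 3]
W^⊗3:
  [5, 7, 10]
  [∞, ∞, ∞]
  [-1, 1, 5]
Key observation: the optimum is the walk 1->1->3->2, with weight 2 + 7 + (-2) = 7.
Optimal value attained by: walk 1->1->3->2.
Answer: (W^⊗3)[1][2] = 7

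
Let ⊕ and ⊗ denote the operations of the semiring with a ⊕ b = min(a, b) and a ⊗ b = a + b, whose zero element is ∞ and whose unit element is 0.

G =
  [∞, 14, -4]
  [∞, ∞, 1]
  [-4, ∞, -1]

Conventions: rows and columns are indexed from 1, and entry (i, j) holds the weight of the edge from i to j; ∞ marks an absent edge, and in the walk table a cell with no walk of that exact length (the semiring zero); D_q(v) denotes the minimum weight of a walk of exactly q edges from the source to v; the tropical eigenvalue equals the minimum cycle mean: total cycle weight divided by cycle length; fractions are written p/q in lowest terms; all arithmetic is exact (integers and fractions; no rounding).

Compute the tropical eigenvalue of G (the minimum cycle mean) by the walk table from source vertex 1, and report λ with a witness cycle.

q=0: [0, ∞, ∞]
q=1: [∞, 14, -4]
q=2: [-8, ∞, -5]
q=3: [-9, 6, -12]
Optimal cycle mean attained by: cycle 1->3->1, total (-4) + (-4), length 2.
Answer: λ = -4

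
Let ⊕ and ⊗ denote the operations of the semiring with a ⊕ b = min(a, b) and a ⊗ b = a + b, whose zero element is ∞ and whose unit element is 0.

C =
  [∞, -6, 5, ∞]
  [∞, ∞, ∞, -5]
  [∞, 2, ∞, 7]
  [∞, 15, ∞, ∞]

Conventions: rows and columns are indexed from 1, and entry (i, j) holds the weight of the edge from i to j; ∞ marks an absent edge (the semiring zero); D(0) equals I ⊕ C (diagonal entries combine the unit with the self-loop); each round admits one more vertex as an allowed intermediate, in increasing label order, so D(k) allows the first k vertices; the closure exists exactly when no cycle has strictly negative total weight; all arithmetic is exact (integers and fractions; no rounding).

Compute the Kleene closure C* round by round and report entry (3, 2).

D(0):
  [0, -6, 5, ∞]
  [∞, 0, ∞, -5]
  [∞, 2, 0, 7]
  [∞, 15, ∞, 0]
D(1):
  [0, -6, 5, ∞]
  [∞, 0, ∞, -5]
  [∞, 2, 0, 7]
  [∞, 15, ∞, 0]
D(2):
  [0, -6, 5, -11]
  [∞, 0, ∞, -5]
  [∞, 2, 0, -3]
  [∞, 15, ∞, 0]
D(3):
  [0, -6, 5, -11]
  [∞, 0, ∞, -5]
  [∞, 2, 0, -3]
  [∞, 15, ∞, 0]
D(4):
  [0, -6, 5, -11]
  [∞, 0, ∞, -5]
  [∞, 2, 0, -3]
  [∞, 15, ∞, 0]
Answer: C*[3][2] = 2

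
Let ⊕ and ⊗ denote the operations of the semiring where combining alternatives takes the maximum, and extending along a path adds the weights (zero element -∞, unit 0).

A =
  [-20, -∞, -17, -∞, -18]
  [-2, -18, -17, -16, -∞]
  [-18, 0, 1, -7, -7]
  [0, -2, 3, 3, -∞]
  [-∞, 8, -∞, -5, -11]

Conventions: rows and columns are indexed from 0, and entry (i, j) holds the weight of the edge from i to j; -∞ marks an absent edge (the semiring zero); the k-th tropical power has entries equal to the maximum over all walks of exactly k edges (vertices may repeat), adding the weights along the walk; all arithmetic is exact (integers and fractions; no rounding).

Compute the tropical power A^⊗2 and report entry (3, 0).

A^⊗2:
  [-35, -10, -16, -23, -24]
  [-16, -17, -13, -13, -20]
  [-2, 1, 2, -4, -6]
  [3, 3, 6, 6, -4]
  [6, -3, -2, -2, -22]
Key observation: the optimum is the walk 3->3->0, with weight 3 + 0 = 3.
Optimal value attained by: walk 3->3->0.
Answer: (A^⊗2)[3][0] = 3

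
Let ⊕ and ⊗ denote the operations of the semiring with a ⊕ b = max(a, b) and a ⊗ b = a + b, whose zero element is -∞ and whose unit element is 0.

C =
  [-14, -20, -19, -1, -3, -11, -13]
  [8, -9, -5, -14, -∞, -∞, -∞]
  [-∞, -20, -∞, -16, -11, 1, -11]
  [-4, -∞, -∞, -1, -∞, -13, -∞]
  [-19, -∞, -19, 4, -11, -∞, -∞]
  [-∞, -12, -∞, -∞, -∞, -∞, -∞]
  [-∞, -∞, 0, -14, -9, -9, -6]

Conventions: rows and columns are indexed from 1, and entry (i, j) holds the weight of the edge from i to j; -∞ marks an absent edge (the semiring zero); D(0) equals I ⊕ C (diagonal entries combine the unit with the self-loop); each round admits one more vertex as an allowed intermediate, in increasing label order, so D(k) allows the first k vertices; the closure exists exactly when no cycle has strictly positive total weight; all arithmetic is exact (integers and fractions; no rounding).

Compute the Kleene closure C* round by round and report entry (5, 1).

D(0):
  [0, -20, -19, -1, -3, -11, -13]
  [8, 0, -5, -14, -∞, -∞, -∞]
  [-∞, -20, 0, -16, -11, 1, -11]
  [-4, -∞, -∞, 0, -∞, -13, -∞]
  [-19, -∞, -19, 4, 0, -∞, -∞]
  [-∞, -12, -∞, -∞, -∞, 0, -∞]
  [-∞, -∞, 0, -14, -9, -9, 0]
D(1):
  [0, -20, -19, -1, -3, -11, -13]
  [8, 0, -5, 7, 5, -3, -5]
  [-∞, -20, 0, -16, -11, 1, -11]
  [-4, -24, -23, 0, -7, -13, -17]
  [-19, -39, -19, 4, 0, -30, -32]
  [-∞, -12, -∞, -∞, -∞, 0, -∞]
  [-∞, -∞, 0, -14, -9, -9, 0]
D(2):
  [0, -20, -19, -1, -3, -11, -13]
  [8, 0, -5, 7, 5, -3, -5]
  [-12, -20, 0, -13, -11, 1, -11]
  [-4, -24, -23, 0, -7, -13, -17]
  [-19, -39, -19, 4, 0, -30, -32]
  [-4, -12, -17, -5, -7, 0, -17]
  [-∞, -∞, 0, -14, -9, -9, 0]
D(3):
  [0, -20, -19, -1, -3, -11, -13]
  [8, 0, -5, 7, 5, -3, -5]
  [-12, -20, 0, -13, -11, 1, -11]
  [-4, -24, -23, 0, -7, -13, -17]
  [-19, -39, -19, 4, 0, -18, -30]
  [-4, -12, -17, -5, -7, 0, -17]
  [-12, -20, 0, -13, -9, 1, 0]
D(4):
  [0, -20, -19, -1, -3, -11, -13]
  [8, 0, -5, 7, 5, -3, -5]
  [-12, -20, 0, -13, -11, 1, -11]
  [-4, -24, -23, 0, -7, -13, -17]
  [0, -20, -19, 4, 0, -9, -13]
  [-4, -12, -17, -5, -7, 0, -17]
  [-12, -20, 0, -13, -9, 1, 0]
D(5):
  [0, -20, -19, 1, -3, -11, -13]
  [8, 0, -5, 9, 5, -3, -5]
  [-11, -20, 0, -7, -11, 1, -11]
  [-4, -24, -23, 0, -7, -13, -17]
  [0, -20, -19, 4, 0, -9, -13]
  [-4, -12, -17, -3, -7, 0, -17]
  [-9, -20, 0, -5, -9, 1, 0]
D(6):
  [0, -20, -19, 1, -3, -11, -13]
  [8, 0, -5, 9, 5, -3, -5]
  [-3, -11, 0, -2, -6, 1, -11]
  [-4, -24, -23, 0, -7, -13, -17]
  [0, -20, -19, 4, 0, -9, -13]
  [-4, -12, -17, -3, -7, 0, -17]
  [-3, -11, 0, -2, -6, 1, 0]
D(7):
  [0, -20, -13, 1, -3, -11, -13]
  [8, 0, -5, 9, 5, -3, -5]
  [-3, -11, 0, -2, -6, 1, -11]
  [-4, -24, -17, 0, -7, -13, -17]
  [0, -20, -13, 4, 0, -9, -13]
  [-4, -12, -17, -3, -7, 0, -17]
  [-3, -11, 0, -2, -6, 1, 0]
Answer: C*[5][1] = 0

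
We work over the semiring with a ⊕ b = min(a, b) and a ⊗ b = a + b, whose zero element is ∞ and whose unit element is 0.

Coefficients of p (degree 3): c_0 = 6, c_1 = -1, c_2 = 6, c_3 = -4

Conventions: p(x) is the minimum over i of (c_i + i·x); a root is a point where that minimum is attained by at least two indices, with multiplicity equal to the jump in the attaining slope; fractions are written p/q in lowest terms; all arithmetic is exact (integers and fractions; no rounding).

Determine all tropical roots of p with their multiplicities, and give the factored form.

hull edge (i=0, c=6) to (i=1, c=-1): slope -7, span 1
hull edge (i=1, c=-1) to (i=3, c=-4): slope -3/2, span 2
Factored form: p(x) = -4 ⊗ (x ⊕ 3/2) ⊗ (x ⊕ 3/2) ⊗ (x ⊕ 7)
Answer: roots = 3/2 (mult 2), 7 (mult 1)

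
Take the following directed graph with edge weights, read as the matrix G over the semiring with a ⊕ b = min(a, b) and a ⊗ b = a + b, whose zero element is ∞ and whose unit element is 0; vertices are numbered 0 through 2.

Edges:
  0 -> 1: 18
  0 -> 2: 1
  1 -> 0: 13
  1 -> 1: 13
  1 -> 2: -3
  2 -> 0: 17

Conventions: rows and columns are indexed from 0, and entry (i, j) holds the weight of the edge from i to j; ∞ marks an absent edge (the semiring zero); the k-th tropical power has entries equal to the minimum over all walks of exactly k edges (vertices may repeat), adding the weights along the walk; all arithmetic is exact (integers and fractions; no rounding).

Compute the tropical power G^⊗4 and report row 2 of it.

G^⊗2:
  [18, 31, 15]
  [14, 26, 10]
  [∞, 35, 18]
G^⊗3:
  [32, 36, 19]
  [27, 32, 15]
  [35, 48, 32]
G^⊗4:
  [36, 49, 33]
  [32, 45, 28]
  [49, 53, 36]
Answer: row 2 of G^⊗4 = [49, 53, 36]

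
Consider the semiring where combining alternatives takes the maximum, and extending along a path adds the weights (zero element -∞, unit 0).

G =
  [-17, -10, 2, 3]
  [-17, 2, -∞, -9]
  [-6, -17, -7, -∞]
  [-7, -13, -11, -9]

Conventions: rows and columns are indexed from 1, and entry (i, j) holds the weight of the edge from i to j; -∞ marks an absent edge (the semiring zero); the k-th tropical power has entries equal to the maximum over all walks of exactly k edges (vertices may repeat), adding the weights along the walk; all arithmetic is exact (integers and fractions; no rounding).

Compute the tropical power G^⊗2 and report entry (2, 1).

G^⊗2:
  [-4, -8, -5, -6]
  [-15, 4, -15, -7]
  [-13, -15, -4, -3]
  [-16, -11, -5, -4]
Key observation: the optimum is the walk 2->2->1, with weight 2 + (-17) = -15.
Optimal value attained by: walk 2->2->1.
Answer: (G^⊗2)[2][1] = -15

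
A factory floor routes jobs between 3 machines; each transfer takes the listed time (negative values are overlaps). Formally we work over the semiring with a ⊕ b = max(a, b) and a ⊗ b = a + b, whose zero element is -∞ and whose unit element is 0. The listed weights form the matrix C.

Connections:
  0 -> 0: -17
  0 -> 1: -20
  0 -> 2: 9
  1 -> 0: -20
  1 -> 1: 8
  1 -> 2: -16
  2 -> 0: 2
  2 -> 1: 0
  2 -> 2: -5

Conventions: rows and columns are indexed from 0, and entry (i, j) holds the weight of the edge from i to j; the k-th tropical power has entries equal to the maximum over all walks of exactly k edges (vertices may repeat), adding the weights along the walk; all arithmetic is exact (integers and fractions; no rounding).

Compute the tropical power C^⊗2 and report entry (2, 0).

C^⊗2:
  [11, 9, 4]
  [-12, 16, -8]
  [-3, 8, 11]
Key observation: the optimum is the walk 2->2->0, with weight (-5) + 2 = -3.
Optimal value attained by: walk 2->2->0.
Answer: (C^⊗2)[2][0] = -3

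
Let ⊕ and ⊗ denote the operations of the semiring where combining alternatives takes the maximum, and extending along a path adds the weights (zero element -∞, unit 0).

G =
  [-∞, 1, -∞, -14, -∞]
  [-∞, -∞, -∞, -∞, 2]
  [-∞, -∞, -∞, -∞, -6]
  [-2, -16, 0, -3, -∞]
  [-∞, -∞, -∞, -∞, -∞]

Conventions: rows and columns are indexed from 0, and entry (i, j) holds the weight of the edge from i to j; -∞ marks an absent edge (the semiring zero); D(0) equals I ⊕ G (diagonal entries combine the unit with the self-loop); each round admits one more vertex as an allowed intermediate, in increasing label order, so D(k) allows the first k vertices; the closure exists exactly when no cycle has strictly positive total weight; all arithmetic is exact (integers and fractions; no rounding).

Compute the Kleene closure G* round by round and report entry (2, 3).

D(0):
  [0, 1, -∞, -14, -∞]
  [-∞, 0, -∞, -∞, 2]
  [-∞, -∞, 0, -∞, -6]
  [-2, -16, 0, 0, -∞]
  [-∞, -∞, -∞, -∞, 0]
D(1):
  [0, 1, -∞, -14, -∞]
  [-∞, 0, -∞, -∞, 2]
  [-∞, -∞, 0, -∞, -6]
  [-2, -1, 0, 0, -∞]
  [-∞, -∞, -∞, -∞, 0]
D(2):
  [0, 1, -∞, -14, 3]
  [-∞, 0, -∞, -∞, 2]
  [-∞, -∞, 0, -∞, -6]
  [-2, -1, 0, 0, 1]
  [-∞, -∞, -∞, -∞, 0]
D(3):
  [0, 1, -∞, -14, 3]
  [-∞, 0, -∞, -∞, 2]
  [-∞, -∞, 0, -∞, -6]
  [-2, -1, 0, 0, 1]
  [-∞, -∞, -∞, -∞, 0]
D(4):
  [0, 1, -14, -14, 3]
  [-∞, 0, -∞, -∞, 2]
  [-∞, -∞, 0, -∞, -6]
  [-2, -1, 0, 0, 1]
  [-∞, -∞, -∞, -∞, 0]
D(5):
  [0, 1, -14, -14, 3]
  [-∞, 0, -∞, -∞, 2]
  [-∞, -∞, 0, -∞, -6]
  [-2, -1, 0, 0, 1]
  [-∞, -∞, -∞, -∞, 0]
Answer: G*[2][3] = -∞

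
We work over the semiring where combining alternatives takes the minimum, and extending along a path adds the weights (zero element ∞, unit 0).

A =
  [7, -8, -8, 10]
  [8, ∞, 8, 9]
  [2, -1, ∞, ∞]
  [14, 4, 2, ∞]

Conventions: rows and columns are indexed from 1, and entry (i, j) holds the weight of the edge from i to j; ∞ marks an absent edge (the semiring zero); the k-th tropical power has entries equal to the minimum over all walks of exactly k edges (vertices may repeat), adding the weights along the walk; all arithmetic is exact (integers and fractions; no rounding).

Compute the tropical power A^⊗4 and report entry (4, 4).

A^⊗2:
  [-6, -9, -1, 1]
  [10, 0, 0, 18]
  [7, -6, -6, 8]
  [4, 1, 6, 13]
A^⊗3:
  [-1, -14, -14, 0]
  [2, -1, 2, 9]
  [-4, -7, -1, 3]
  [8, -4, -4, 10]
A^⊗4:
  [-12, -15, -9, -5]
  [4, -6, -6, 8]
  [1, -12, -12, 2]
  [-2, -5, 0, 5]
Key observation: the optimum is the walk 4->3->1->2->4, with weight 2 + 2 + (-8) + 9 = 5.
Optimal value attained by: walk 4->3->1->2->4.
Answer: (A^⊗4)[4][4] = 5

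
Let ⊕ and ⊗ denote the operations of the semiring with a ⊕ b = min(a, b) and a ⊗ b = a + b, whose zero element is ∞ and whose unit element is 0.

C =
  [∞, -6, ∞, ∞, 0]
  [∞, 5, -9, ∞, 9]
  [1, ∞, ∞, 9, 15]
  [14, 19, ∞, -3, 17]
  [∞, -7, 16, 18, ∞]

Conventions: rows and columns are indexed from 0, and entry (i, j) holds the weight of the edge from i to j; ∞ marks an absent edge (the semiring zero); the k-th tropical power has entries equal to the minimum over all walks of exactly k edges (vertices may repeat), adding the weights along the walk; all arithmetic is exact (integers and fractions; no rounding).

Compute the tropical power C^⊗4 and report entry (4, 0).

C^⊗2:
  [∞, -7, -15, 18, 3]
  [-8, 2, -4, 0, 6]
  [23, -5, 31, 6, 1]
  [11, 8, 10, -6, 14]
  [17, -2, -16, 15, 2]
C^⊗3:
  [-14, -4, -16, -6, 0]
  [-3, -14, -7, -3, -8]
  [20, -6, -14, 3, 4]
  [8, 5, -1, -9, 11]
  [-15, -5, -11, -7, -1]
C^⊗4:
  [-15, -20, -13, -9, -14]
  [-6, -15, -23, -6, -5]
  [-13, -3, -15, -5, 1]
  [0, 2, -4, -12, 8]
  [-10, -21, -14, -10, -15]
Key observation: the optimum is the walk 4->1->1->2->0, with weight (-7) + 5 + (-9) + 1 = -10.
Optimal value attained by: walk 4->1->1->2->0.
Answer: (C^⊗4)[4][0] = -10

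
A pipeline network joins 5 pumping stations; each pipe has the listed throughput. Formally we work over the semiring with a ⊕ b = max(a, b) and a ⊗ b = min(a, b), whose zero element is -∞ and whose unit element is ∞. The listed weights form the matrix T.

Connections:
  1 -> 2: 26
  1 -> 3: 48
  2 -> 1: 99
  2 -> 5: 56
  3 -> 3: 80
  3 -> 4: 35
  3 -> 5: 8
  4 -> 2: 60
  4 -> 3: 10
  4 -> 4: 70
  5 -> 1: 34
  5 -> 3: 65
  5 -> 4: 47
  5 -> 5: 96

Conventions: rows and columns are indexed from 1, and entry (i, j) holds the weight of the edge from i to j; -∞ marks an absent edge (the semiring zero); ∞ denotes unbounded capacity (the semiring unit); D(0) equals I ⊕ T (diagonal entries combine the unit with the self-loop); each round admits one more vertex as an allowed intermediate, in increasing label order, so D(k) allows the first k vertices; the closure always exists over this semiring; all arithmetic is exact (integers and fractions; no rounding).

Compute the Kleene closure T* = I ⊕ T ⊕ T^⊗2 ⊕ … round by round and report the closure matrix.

D(0):
  [∞, 26, 48, -∞, -∞]
  [99, ∞, -∞, -∞, 56]
  [-∞, -∞, ∞, 35, 8]
  [-∞, 60, 10, ∞, -∞]
  [34, -∞, 65, 47, ∞]
D(1):
  [∞, 26, 48, -∞, -∞]
  [99, ∞, 48, -∞, 56]
  [-∞, -∞, ∞, 35, 8]
  [-∞, 60, 10, ∞, -∞]
  [34, 26, 65, 47, ∞]
D(2):
  [∞, 26, 48, -∞, 26]
  [99, ∞, 48, -∞, 56]
  [-∞, -∞, ∞, 35, 8]
  [60, 60, 48, ∞, 56]
  [34, 26, 65, 47, ∞]
D(3):
  [∞, 26, 48, 35, 26]
  [99, ∞, 48, 35, 56]
  [-∞, -∞, ∞, 35, 8]
  [60, 60, 48, ∞, 56]
  [34, 26, 65, 47, ∞]
D(4):
  [∞, 35, 48, 35, 35]
  [99, ∞, 48, 35, 56]
  [35, 35, ∞, 35, 35]
  [60, 60, 48, ∞, 56]
  [47, 47, 65, 47, ∞]
D(5):
  [∞, 35, 48, 35, 35]
  [99, ∞, 56, 47, 56]
  [35, 35, ∞, 35, 35]
  [60, 60, 56, ∞, 56]
  [47, 47, 65, 47, ∞]
Answer: T* = [[∞, 35, 48, 35, 35], [99, ∞, 56, 47, 56], [35, 35, ∞, 35, 35], [60, 60, 56, ∞, 56], [47, 47, 65, 47, ∞]]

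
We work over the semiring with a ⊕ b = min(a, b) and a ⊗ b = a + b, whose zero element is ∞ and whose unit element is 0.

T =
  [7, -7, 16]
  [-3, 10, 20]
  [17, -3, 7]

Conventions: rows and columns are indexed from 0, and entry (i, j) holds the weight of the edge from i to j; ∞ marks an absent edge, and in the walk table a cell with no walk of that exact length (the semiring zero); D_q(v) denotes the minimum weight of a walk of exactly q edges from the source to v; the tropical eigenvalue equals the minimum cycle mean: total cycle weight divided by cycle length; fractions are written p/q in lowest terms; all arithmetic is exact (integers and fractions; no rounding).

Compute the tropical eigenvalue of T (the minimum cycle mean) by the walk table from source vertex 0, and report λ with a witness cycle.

q=0: [0, ∞, ∞]
q=1: [7, -7, 16]
q=2: [-10, 0, 13]
q=3: [-3, -17, 6]
Optimal cycle mean attained by: cycle 0->1->0, total (-7) + (-3), length 2.
Answer: λ = -5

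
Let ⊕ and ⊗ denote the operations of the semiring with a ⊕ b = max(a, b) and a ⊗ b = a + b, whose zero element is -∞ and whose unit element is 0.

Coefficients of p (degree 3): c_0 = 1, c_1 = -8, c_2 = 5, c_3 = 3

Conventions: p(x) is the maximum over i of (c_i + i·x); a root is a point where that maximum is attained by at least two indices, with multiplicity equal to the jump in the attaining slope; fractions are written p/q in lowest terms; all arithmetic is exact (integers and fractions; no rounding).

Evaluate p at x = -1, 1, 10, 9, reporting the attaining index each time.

p(-1) = max(1+0·(-1)=1, -8+1·(-1)=-9, 5+2·(-1)=3, 3+3·(-1)=0) = 3 (attained by i=2)
p(1) = max(1+0·1=1, -8+1·1=-7, 5+2·1=7, 3+3·1=6) = 7 (attained by i=2)
p(10) = max(1+0·10=1, -8+1·10=2, 5+2·10=25, 3+3·10=33) = 33 (attained by i=3)
p(9) = max(1+0·9=1, -8+1·9=1, 5+2·9=23, 3+3·9=30) = 30 (attained by i=3)
Answer: p(-1) = 3; p(1) = 7; p(10) = 33; p(9) = 30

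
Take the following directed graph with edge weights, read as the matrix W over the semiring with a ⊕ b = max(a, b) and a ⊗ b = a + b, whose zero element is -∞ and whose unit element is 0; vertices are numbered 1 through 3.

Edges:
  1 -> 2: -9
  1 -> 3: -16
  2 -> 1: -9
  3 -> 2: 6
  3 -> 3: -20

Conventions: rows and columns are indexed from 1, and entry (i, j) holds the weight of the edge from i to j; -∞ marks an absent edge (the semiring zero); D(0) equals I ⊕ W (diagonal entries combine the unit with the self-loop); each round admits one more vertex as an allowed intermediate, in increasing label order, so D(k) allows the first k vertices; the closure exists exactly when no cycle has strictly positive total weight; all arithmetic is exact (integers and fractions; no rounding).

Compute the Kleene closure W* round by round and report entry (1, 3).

D(0):
  [0, -9, -16]
  [-9, 0, -∞]
  [-∞, 6, 0]
D(1):
  [0, -9, -16]
  [-9, 0, -25]
  [-∞, 6, 0]
D(2):
  [0, -9, -16]
  [-9, 0, -25]
  [-3, 6, 0]
D(3):
  [0, -9, -16]
  [-9, 0, -25]
  [-3, 6, 0]
Answer: W*[1][3] = -16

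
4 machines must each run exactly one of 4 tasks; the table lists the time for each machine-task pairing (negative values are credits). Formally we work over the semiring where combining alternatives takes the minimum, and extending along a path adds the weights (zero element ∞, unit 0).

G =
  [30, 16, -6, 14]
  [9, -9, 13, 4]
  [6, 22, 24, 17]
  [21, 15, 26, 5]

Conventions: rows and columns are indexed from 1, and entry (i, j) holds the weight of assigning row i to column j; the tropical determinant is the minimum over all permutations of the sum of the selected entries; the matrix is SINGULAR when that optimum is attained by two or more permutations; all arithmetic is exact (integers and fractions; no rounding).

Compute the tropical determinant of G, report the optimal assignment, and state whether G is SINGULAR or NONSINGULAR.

σ = (1, 2, 3, 4): 30 + (-9) + 24 + 5 = 50
σ = (1, 2, 4, 3): 30 + (-9) + 17 + 26 = 64
σ = (1, 3, 2, 4): 30 + 13 + 22 + 5 = 70
σ = (1, 3, 4, 2): 30 + 13 + 17 + 15 = 75
σ = (1, 4, 2, 3): 30 + 4 + 22 + 26 = 82
σ = (1, 4, 3, 2): 30 + 4 + 24 + 15 = 73
σ = (2, 1, 3, 4): 16 + 9 + 24 + 5 = 54
σ = (2, 1, 4, 3): 16 + 9 + 17 + 26 = 68
σ = (2, 3, 1, 4): 16 + 13 + 6 + 5 = 40
σ = (2, 3, 4, 1): 16 + 13 + 17 + 21 = 67
σ = (2, 4, 1, 3): 16 + 4 + 6 + 26 = 52
σ = (2, 4, 3, 1): 16 + 4 + 24 + 21 = 65
σ = (3, 1, 2, 4): (-6) + 9 + 22 + 5 = 30
σ = (3, 1, 4, 2): (-6) + 9 + 17 + 15 = 35
σ = (3, 2, 1, 4): (-6) + (-9) + 6 + 5 = -4
σ = (3, 2, 4, 1): (-6) + (-9) + 17 + 21 = 23
σ = (3, 4, 1, 2): (-6) + 4 + 6 + 15 = 19
σ = (3, 4, 2, 1): (-6) + 4 + 22 + 21 = 41
σ = (4, 1, 2, 3): 14 + 9 + 22 + 26 = 71
σ = (4, 1, 3, 2): 14 + 9 + 24 + 15 = 62
σ = (4, 2, 1, 3): 14 + (-9) + 6 + 26 = 37
σ = (4, 2, 3, 1): 14 + (-9) + 24 + 21 = 50
σ = (4, 3, 1, 2): 14 + 13 + 6 + 15 = 48
σ = (4, 3, 2, 1): 14 + 13 + 22 + 21 = 70
Optimal value attained by: σ = (3, 2, 1, 4).
Answer: det⊕(G) = -4; verdict: NONSINGULAR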